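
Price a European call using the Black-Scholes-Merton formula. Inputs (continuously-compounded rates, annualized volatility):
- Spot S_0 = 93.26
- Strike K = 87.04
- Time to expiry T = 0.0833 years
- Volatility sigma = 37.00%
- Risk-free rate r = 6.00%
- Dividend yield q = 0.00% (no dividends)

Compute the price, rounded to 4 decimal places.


Answer: Price = 8.0400

Derivation:
d1 = (ln(S/K) + (r - q + 0.5*sigma^2) * T) / (sigma * sqrt(T)) = 0.74655456
d2 = d1 - sigma * sqrt(T) = 0.63976612
exp(-rT) = 0.99501447; exp(-qT) = 1.00000000
C = S_0 * exp(-qT) * N(d1) - K * exp(-rT) * N(d2)
N(d1) = 0.77233376; N(d2) = 0.73883767
C = 93.2600 * 1.00000000 * 0.77233376 - 87.0400 * 0.99501447 * 0.73883767 = 8.0400


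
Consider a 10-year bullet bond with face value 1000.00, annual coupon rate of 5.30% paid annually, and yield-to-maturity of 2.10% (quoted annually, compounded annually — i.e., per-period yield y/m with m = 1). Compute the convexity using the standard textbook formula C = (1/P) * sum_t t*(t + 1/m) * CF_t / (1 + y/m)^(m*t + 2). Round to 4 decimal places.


Answer: Convexity = 81.4819

Derivation:
Coupon per period c = face * coupon_rate / m = 53.000000
Periods per year m = 1; per-period yield y/m = 0.021000
Number of cashflows N = 10
Cashflows (t years, CF_t, discount factor 1/(1+y/m)^(m*t), PV):
  t = 1.0000: CF_t = 53.000000, DF = 0.979432, PV = 51.909892
  t = 2.0000: CF_t = 53.000000, DF = 0.959287, PV = 50.842206
  t = 3.0000: CF_t = 53.000000, DF = 0.939556, PV = 49.796480
  t = 4.0000: CF_t = 53.000000, DF = 0.920231, PV = 48.772262
  t = 5.0000: CF_t = 53.000000, DF = 0.901304, PV = 47.769111
  t = 6.0000: CF_t = 53.000000, DF = 0.882766, PV = 46.786593
  t = 7.0000: CF_t = 53.000000, DF = 0.864609, PV = 45.824283
  t = 8.0000: CF_t = 53.000000, DF = 0.846826, PV = 44.881766
  t = 9.0000: CF_t = 53.000000, DF = 0.829408, PV = 43.958634
  t = 10.0000: CF_t = 1053.000000, DF = 0.812349, PV = 855.403357
Price P = sum_t PV_t = 1285.944583
Convexity numerator sum_t t*(t + 1/m) * CF_t / (1+y/m)^(m*t + 2):
  t = 1.0000: term = 99.592960
  t = 2.0000: term = 292.633574
  t = 3.0000: term = 573.229332
  t = 4.0000: term = 935.731852
  t = 5.0000: term = 1374.728479
  t = 6.0000: term = 1885.034154
  t = 7.0000: term = 2461.683518
  t = 8.0000: term = 3099.923277
  t = 9.0000: term = 3795.204795
  t = 10.0000: term = 90263.496231
Convexity = (1/P) * sum = 104781.258171 / 1285.944583 = 81.481939


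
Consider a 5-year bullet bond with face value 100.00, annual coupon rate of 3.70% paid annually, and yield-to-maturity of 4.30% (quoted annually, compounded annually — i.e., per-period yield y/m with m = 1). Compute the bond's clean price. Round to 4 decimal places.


Answer: Price = 97.3513

Derivation:
Coupon per period c = face * coupon_rate / m = 3.700000
Periods per year m = 1; per-period yield y/m = 0.043000
Number of cashflows N = 5
Cashflows (t years, CF_t, discount factor 1/(1+y/m)^(m*t), PV):
  t = 1.0000: CF_t = 3.700000, DF = 0.958773, PV = 3.547459
  t = 2.0000: CF_t = 3.700000, DF = 0.919245, PV = 3.401207
  t = 3.0000: CF_t = 3.700000, DF = 0.881347, PV = 3.260985
  t = 4.0000: CF_t = 3.700000, DF = 0.845012, PV = 3.126544
  t = 5.0000: CF_t = 103.700000, DF = 0.810174, PV = 84.015074
Price P = sum_t PV_t = 97.351269


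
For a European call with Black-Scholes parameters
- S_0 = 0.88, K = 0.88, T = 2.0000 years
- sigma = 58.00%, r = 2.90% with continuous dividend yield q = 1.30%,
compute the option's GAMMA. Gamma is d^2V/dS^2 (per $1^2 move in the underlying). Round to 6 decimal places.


Answer: Gamma = 0.486843

Derivation:
d1 = 0.4491347210; d2 = -0.3711091452
phi(d1) = 0.3606672352; exp(-qT) = 0.9743350896; exp(-rT) = 0.9436499474
Gamma = exp(-qT) * phi(d1) / (S * sigma * sqrt(T)) = 0.9743350896 * 0.3606672352 / (0.8800 * 0.5800 * 1.4142135624) = 0.486843


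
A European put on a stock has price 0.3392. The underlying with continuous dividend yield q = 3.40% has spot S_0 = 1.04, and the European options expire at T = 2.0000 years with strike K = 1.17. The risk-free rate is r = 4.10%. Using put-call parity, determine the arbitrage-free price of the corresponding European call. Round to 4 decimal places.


Put-call parity: C - P = S_0 * exp(-qT) - K * exp(-rT).
S_0 * exp(-qT) = 1.0400 * 0.93426047 = 0.97163089
K * exp(-rT) = 1.1700 * 0.92127196 = 1.07788819
C = P + S*exp(-qT) - K*exp(-rT)
C = 0.3392 + 0.97163089 - 1.07788819 = 0.2329

Answer: Call price = 0.2329


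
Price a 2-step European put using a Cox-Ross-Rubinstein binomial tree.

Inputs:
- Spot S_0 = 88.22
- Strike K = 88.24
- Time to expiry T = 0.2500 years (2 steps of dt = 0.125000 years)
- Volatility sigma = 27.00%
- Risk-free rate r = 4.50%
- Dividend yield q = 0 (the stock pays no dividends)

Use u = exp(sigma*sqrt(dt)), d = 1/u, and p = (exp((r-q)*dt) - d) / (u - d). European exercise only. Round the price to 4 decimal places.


Answer: Price = V(0,0) = 3.7198

Derivation:
dt = T/N = 0.125000
u = exp(sigma*sqrt(dt)) = 1.100164; d = 1/u = 0.908955
p = (exp((r-q)*dt) - d) / (u - d) = 0.505654
Discount per step: exp(-r*dt) = 0.994391
Stock lattice S(k, i) with i counting down-moves:
  k=0: S(0,0) = 88.2200
  k=1: S(1,0) = 97.0565; S(1,1) = 80.1880
  k=2: S(2,0) = 106.7781; S(2,1) = 88.2200; S(2,2) = 72.8873
Terminal payoffs V(N, i) = max(K - S_T, 0):
  V(2,0) = 0.000000; V(2,1) = 0.020000; V(2,2) = 15.352667
Backward induction: V(k, i) = exp(-r*dt) * [p * V(k+1, i) + (1-p) * V(k+1, i+1)].
  V(1,0) = exp(-r*dt) * [p*0.000000 + (1-p)*0.020000] = 0.009831
  V(1,1) = exp(-r*dt) * [p*0.020000 + (1-p)*15.352667] = 7.557011
  V(0,0) = exp(-r*dt) * [p*0.009831 + (1-p)*7.557011] = 3.719765


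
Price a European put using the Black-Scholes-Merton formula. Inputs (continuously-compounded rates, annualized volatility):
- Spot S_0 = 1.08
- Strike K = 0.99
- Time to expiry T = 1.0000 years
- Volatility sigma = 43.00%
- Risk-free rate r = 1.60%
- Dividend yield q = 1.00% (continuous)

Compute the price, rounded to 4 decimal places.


d1 = (ln(S/K) + (r - q + 0.5*sigma^2) * T) / (sigma * sqrt(T)) = 0.43130553
d2 = d1 - sigma * sqrt(T) = 0.00130553
exp(-rT) = 0.98412732; exp(-qT) = 0.99004983
P = K * exp(-rT) * N(-d2) - S_0 * exp(-qT) * N(-d1)
N(-d1) = 0.33312312; N(-d2) = 0.49947917
P = 0.9900 * 0.98412732 * 0.49947917 - 1.0800 * 0.99004983 * 0.33312312 = 0.1304

Answer: Price = 0.1304


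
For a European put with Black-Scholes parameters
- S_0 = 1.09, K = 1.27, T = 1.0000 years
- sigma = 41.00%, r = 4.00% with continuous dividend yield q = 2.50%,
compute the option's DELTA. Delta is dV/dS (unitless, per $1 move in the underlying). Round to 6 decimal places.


d1 = -0.1311931810; d2 = -0.5411931810
phi(d1) = 0.3955237834; exp(-qT) = 0.9753099120; exp(-rT) = 0.9607894392
N(-d1) = 0.5521887550
Delta = -exp(-qT) * N(-d1) = -0.9753099120 * 0.5521887550 = -0.538555

Answer: Delta = -0.538555


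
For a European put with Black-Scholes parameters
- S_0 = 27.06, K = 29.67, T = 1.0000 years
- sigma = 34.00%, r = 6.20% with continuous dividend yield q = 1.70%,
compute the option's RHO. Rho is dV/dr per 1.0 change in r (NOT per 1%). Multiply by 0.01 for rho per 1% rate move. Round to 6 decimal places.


d1 = 0.0315299660; d2 = -0.3084700340
phi(d1) = 0.3987440277; exp(-qT) = 0.9831436846; exp(-rT) = 0.9398828868
N(-d2) = 0.6211376507
Rho = -K*T*exp(-rT)*N(-d2) = -29.6700 * 1.0000 * 0.9398828868 * 0.6211376507 = -17.321247

Answer: Rho = -17.321247


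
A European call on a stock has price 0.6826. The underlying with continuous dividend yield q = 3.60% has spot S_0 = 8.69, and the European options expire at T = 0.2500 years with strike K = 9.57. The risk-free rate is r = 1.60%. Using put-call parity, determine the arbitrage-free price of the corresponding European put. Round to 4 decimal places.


Answer: Put price = 1.6023

Derivation:
Put-call parity: C - P = S_0 * exp(-qT) - K * exp(-rT).
S_0 * exp(-qT) = 8.6900 * 0.99104038 = 8.61214089
K * exp(-rT) = 9.5700 * 0.99600799 = 9.53179646
P = C - S*exp(-qT) + K*exp(-rT)
P = 0.6826 - 8.61214089 + 9.53179646 = 1.6023


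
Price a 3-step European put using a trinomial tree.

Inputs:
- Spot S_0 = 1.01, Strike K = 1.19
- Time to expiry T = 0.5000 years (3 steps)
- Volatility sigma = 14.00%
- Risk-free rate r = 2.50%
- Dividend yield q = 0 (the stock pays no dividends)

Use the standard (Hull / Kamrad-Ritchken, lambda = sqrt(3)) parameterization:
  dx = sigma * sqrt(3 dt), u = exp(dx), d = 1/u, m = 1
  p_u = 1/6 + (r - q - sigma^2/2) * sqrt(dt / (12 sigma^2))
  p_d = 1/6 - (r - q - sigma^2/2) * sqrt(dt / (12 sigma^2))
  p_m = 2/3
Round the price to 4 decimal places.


Answer: Price = V(0,0) = 0.1688

Derivation:
dt = T/N = 0.166667; dx = sigma*sqrt(3*dt) = 0.098995
u = exp(dx) = 1.104061; d = 1/u = 0.905747
p_u = 0.179462, p_m = 0.666667, p_d = 0.153871
Discount per step: exp(-r*dt) = 0.995842
Stock lattice S(k, j) with j the centered position index:
  k=0: S(0,+0) = 1.0100
  k=1: S(1,-1) = 0.9148; S(1,+0) = 1.0100; S(1,+1) = 1.1151
  k=2: S(2,-2) = 0.8286; S(2,-1) = 0.9148; S(2,+0) = 1.0100; S(2,+1) = 1.1151; S(2,+2) = 1.2311
  k=3: S(3,-3) = 0.7505; S(3,-2) = 0.8286; S(3,-1) = 0.9148; S(3,+0) = 1.0100; S(3,+1) = 1.1151; S(3,+2) = 1.2311; S(3,+3) = 1.3593
Terminal payoffs V(N, j) = max(K - S_T, 0):
  V(3,-3) = 0.439514; V(3,-2) = 0.361418; V(3,-1) = 0.275195; V(3,+0) = 0.180000; V(3,+1) = 0.074899; V(3,+2) = 0.000000; V(3,+3) = 0.000000
Backward induction: V(k, j) = exp(-r*dt) * [p_u * V(k+1, j+1) + p_m * V(k+1, j) + p_d * V(k+1, j-1)]
  V(2,-2) = exp(-r*dt) * [p_u*0.275195 + p_m*0.361418 + p_d*0.439514] = 0.356473
  V(2,-1) = exp(-r*dt) * [p_u*0.180000 + p_m*0.275195 + p_d*0.361418] = 0.270250
  V(2,+0) = exp(-r*dt) * [p_u*0.074899 + p_m*0.180000 + p_d*0.275195] = 0.175055
  V(2,+1) = exp(-r*dt) * [p_u*0.000000 + p_m*0.074899 + p_d*0.180000] = 0.077307
  V(2,+2) = exp(-r*dt) * [p_u*0.000000 + p_m*0.000000 + p_d*0.074899] = 0.011477
  V(1,-1) = exp(-r*dt) * [p_u*0.175055 + p_m*0.270250 + p_d*0.356473] = 0.265326
  V(1,+0) = exp(-r*dt) * [p_u*0.077307 + p_m*0.175055 + p_d*0.270250] = 0.171445
  V(1,+1) = exp(-r*dt) * [p_u*0.011477 + p_m*0.077307 + p_d*0.175055] = 0.080198
  V(0,+0) = exp(-r*dt) * [p_u*0.080198 + p_m*0.171445 + p_d*0.265326] = 0.168810


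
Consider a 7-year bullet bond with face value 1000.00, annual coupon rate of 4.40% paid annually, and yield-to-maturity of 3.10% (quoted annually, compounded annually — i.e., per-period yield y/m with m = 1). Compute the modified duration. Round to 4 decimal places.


Answer: Modified duration = 6.0243

Derivation:
Coupon per period c = face * coupon_rate / m = 44.000000
Periods per year m = 1; per-period yield y/m = 0.031000
Number of cashflows N = 7
Cashflows (t years, CF_t, discount factor 1/(1+y/m)^(m*t), PV):
  t = 1.0000: CF_t = 44.000000, DF = 0.969932, PV = 42.677013
  t = 2.0000: CF_t = 44.000000, DF = 0.940768, PV = 41.393805
  t = 3.0000: CF_t = 44.000000, DF = 0.912481, PV = 40.149180
  t = 4.0000: CF_t = 44.000000, DF = 0.885045, PV = 38.941979
  t = 5.0000: CF_t = 44.000000, DF = 0.858434, PV = 37.771075
  t = 6.0000: CF_t = 44.000000, DF = 0.832622, PV = 36.635379
  t = 7.0000: CF_t = 1044.000000, DF = 0.807587, PV = 843.120874
Price P = sum_t PV_t = 1080.689304
First compute Macaulay numerator sum_t t * PV_t:
  t * PV_t at t = 1.0000: 42.677013
  t * PV_t at t = 2.0000: 82.787609
  t * PV_t at t = 3.0000: 120.447540
  t * PV_t at t = 4.0000: 155.767915
  t * PV_t at t = 5.0000: 188.855377
  t * PV_t at t = 6.0000: 219.812272
  t * PV_t at t = 7.0000: 5901.846118
Macaulay duration D = 6712.193844 / 1080.689304 = 6.211030
Modified duration = D / (1 + y/m) = 6.211030 / (1 + 0.031000) = 6.024278


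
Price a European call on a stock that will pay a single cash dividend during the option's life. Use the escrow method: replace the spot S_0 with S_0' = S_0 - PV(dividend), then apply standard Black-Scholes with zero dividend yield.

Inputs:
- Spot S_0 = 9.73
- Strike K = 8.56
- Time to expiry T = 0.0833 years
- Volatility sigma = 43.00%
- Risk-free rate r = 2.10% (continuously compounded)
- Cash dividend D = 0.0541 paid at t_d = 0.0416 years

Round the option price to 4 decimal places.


PV(D) = D * exp(-r * t_d) = 0.0541 * 0.99912678 = 0.05405276
S_0' = S_0 - PV(D) = 9.7300 - 0.05405276 = 9.67594724
d1 = (ln(S_0'/K) + (r + sigma^2/2)*T) / (sigma*sqrt(T)) = 1.06355767
d2 = d1 - sigma*sqrt(T) = 0.93945220
exp(-rT) = 0.99825223
N(d1) = 0.85623544; N(d2) = 0.82625069
C = S_0' * N(d1) - K * exp(-rT) * N(d2) = 9.67594724 * 0.85623544 - 8.5600 * 0.99825223 * 0.82625069 = 1.2245

Answer: Price = 1.2245


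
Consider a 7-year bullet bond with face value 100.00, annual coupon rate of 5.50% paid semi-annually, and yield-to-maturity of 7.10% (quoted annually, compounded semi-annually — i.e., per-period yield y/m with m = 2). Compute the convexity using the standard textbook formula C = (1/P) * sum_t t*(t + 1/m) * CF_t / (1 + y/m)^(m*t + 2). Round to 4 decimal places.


Answer: Convexity = 38.3438

Derivation:
Coupon per period c = face * coupon_rate / m = 2.750000
Periods per year m = 2; per-period yield y/m = 0.035500
Number of cashflows N = 14
Cashflows (t years, CF_t, discount factor 1/(1+y/m)^(m*t), PV):
  t = 0.5000: CF_t = 2.750000, DF = 0.965717, PV = 2.655722
  t = 1.0000: CF_t = 2.750000, DF = 0.932609, PV = 2.564676
  t = 1.5000: CF_t = 2.750000, DF = 0.900637, PV = 2.476751
  t = 2.0000: CF_t = 2.750000, DF = 0.869760, PV = 2.391841
  t = 2.5000: CF_t = 2.750000, DF = 0.839942, PV = 2.309841
  t = 3.0000: CF_t = 2.750000, DF = 0.811147, PV = 2.230653
  t = 3.5000: CF_t = 2.750000, DF = 0.783338, PV = 2.154180
  t = 4.0000: CF_t = 2.750000, DF = 0.756483, PV = 2.080328
  t = 4.5000: CF_t = 2.750000, DF = 0.730549, PV = 2.009008
  t = 5.0000: CF_t = 2.750000, DF = 0.705503, PV = 1.940134
  t = 5.5000: CF_t = 2.750000, DF = 0.681316, PV = 1.873620
  t = 6.0000: CF_t = 2.750000, DF = 0.657959, PV = 1.809387
  t = 6.5000: CF_t = 2.750000, DF = 0.635402, PV = 1.747356
  t = 7.0000: CF_t = 102.750000, DF = 0.613619, PV = 63.049317
Price P = sum_t PV_t = 91.292815
Convexity numerator sum_t t*(t + 1/m) * CF_t / (1+y/m)^(m*t + 2):
  t = 0.5000: term = 1.238376
  t = 1.0000: term = 3.587761
  t = 1.5000: term = 6.929524
  t = 2.0000: term = 11.153266
  t = 2.5000: term = 16.156349
  t = 3.0000: term = 21.843447
  t = 3.5000: term = 28.126118
  t = 4.0000: term = 34.922407
  t = 4.5000: term = 42.156454
  t = 5.0000: term = 49.758141
  t = 5.5000: term = 57.662742
  t = 6.0000: term = 65.810601
  t = 6.5000: term = 74.146822
  t = 7.0000: term = 3087.020278
Convexity = (1/P) * sum = 3500.512288 / 91.292815 = 38.343787


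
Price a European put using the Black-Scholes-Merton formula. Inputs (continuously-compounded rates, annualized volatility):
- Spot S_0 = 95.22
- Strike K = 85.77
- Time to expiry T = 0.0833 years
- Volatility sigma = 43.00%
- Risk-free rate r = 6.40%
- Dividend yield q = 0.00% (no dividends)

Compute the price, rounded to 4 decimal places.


d1 = (ln(S/K) + (r - q + 0.5*sigma^2) * T) / (sigma * sqrt(T)) = 0.94720229
d2 = d1 - sigma * sqrt(T) = 0.82309681
exp(-rT) = 0.99468299; exp(-qT) = 1.00000000
P = K * exp(-rT) * N(-d2) - S_0 * exp(-qT) * N(-d1)
N(-d1) = 0.17176786; N(-d2) = 0.20522647
P = 85.7700 * 0.99468299 * 0.20522647 - 95.2200 * 1.00000000 * 0.17176786 = 1.1529

Answer: Price = 1.1529


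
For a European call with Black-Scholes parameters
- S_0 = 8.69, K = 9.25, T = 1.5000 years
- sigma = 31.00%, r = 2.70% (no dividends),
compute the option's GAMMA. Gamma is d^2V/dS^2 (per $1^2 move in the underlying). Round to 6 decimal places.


d1 = 0.1320206168; d2 = -0.2476502933
phi(d1) = 0.3954807147; exp(-qT) = 1.0000000000; exp(-rT) = 0.9603091645
Gamma = exp(-qT) * phi(d1) / (S * sigma * sqrt(T)) = 1.0000000000 * 0.3954807147 / (8.6900 * 0.3100 * 1.2247448714) = 0.119867

Answer: Gamma = 0.119867


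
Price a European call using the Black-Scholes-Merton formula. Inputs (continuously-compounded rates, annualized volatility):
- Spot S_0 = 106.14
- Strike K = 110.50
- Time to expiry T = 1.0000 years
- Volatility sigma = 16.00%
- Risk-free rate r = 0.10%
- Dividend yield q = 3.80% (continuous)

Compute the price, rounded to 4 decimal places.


d1 = (ln(S/K) + (r - q + 0.5*sigma^2) * T) / (sigma * sqrt(T)) = -0.40285340
d2 = d1 - sigma * sqrt(T) = -0.56285340
exp(-rT) = 0.99900050; exp(-qT) = 0.96271294
C = S_0 * exp(-qT) * N(d1) - K * exp(-rT) * N(d2)
N(d1) = 0.34352804; N(d2) = 0.28676736
C = 106.1400 * 0.96271294 * 0.34352804 - 110.5000 * 0.99900050 * 0.28676736 = 3.4464

Answer: Price = 3.4464


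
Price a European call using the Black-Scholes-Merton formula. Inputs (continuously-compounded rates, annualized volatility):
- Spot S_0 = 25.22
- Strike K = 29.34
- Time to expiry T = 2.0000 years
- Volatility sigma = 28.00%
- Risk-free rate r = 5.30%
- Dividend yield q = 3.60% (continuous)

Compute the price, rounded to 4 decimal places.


d1 = (ln(S/K) + (r - q + 0.5*sigma^2) * T) / (sigma * sqrt(T)) = -0.09827381
d2 = d1 - sigma * sqrt(T) = -0.49425360
exp(-rT) = 0.89942465; exp(-qT) = 0.93053090
C = S_0 * exp(-qT) * N(d1) - K * exp(-rT) * N(d2)
N(d1) = 0.46085744; N(d2) = 0.31056354
C = 25.2200 * 0.93053090 * 0.46085744 - 29.3400 * 0.89942465 * 0.31056354 = 2.6199

Answer: Price = 2.6199


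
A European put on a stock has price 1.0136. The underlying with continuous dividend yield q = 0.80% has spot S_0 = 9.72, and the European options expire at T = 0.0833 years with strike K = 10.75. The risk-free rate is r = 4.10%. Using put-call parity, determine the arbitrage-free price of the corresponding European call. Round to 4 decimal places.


Put-call parity: C - P = S_0 * exp(-qT) - K * exp(-rT).
S_0 * exp(-qT) = 9.7200 * 0.99933382 = 9.71352475
K * exp(-rT) = 10.7500 * 0.99659053 = 10.71334815
C = P + S*exp(-qT) - K*exp(-rT)
C = 1.0136 + 9.71352475 - 10.71334815 = 0.0138

Answer: Call price = 0.0138


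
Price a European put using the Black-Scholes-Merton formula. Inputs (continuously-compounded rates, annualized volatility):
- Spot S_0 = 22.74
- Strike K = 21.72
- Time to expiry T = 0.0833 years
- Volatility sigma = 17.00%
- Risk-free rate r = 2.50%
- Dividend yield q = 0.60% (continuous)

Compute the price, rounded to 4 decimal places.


d1 = (ln(S/K) + (r - q + 0.5*sigma^2) * T) / (sigma * sqrt(T)) = 0.99212108
d2 = d1 - sigma * sqrt(T) = 0.94305613
exp(-rT) = 0.99791967; exp(-qT) = 0.99950032
P = K * exp(-rT) * N(-d2) - S_0 * exp(-qT) * N(-d1)
N(-d1) = 0.16056923; N(-d2) = 0.17282610
P = 21.7200 * 0.99791967 * 0.17282610 - 22.7400 * 0.99950032 * 0.16056923 = 0.0965

Answer: Price = 0.0965


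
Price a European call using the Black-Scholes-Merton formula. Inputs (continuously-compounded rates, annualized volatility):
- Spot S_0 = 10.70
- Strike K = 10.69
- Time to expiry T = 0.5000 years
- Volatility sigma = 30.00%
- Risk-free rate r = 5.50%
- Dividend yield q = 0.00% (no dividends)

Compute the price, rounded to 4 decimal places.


d1 = (ln(S/K) + (r - q + 0.5*sigma^2) * T) / (sigma * sqrt(T)) = 0.24010997
d2 = d1 - sigma * sqrt(T) = 0.02797794
exp(-rT) = 0.97287468; exp(-qT) = 1.00000000
C = S_0 * exp(-qT) * N(d1) - K * exp(-rT) * N(d2)
N(d1) = 0.59487750; N(d2) = 0.51116013
C = 10.7000 * 1.00000000 * 0.59487750 - 10.6900 * 0.97287468 * 0.51116013 = 1.0491

Answer: Price = 1.0491


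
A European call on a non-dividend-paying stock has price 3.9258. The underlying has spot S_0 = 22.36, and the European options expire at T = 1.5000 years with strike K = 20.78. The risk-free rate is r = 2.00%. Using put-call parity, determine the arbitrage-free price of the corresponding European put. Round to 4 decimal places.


Answer: Put price = 1.7317

Derivation:
Put-call parity: C - P = S_0 * exp(-qT) - K * exp(-rT).
S_0 * exp(-qT) = 22.3600 * 1.00000000 = 22.36000000
K * exp(-rT) = 20.7800 * 0.97044553 = 20.16585819
P = C - S*exp(-qT) + K*exp(-rT)
P = 3.9258 - 22.36000000 + 20.16585819 = 1.7317


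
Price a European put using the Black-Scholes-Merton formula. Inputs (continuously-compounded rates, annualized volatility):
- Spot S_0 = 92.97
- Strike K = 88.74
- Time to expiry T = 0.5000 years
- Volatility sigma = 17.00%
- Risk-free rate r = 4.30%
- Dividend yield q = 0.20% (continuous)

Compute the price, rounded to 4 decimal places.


Answer: Price = 1.9470

Derivation:
d1 = (ln(S/K) + (r - q + 0.5*sigma^2) * T) / (sigma * sqrt(T)) = 0.61802060
d2 = d1 - sigma * sqrt(T) = 0.49781245
exp(-rT) = 0.97872948; exp(-qT) = 0.99900050
P = K * exp(-rT) * N(-d2) - S_0 * exp(-qT) * N(-d1)
N(-d1) = 0.26828088; N(-d2) = 0.30930812
P = 88.7400 * 0.97872948 * 0.30930812 - 92.9700 * 0.99900050 * 0.26828088 = 1.9470


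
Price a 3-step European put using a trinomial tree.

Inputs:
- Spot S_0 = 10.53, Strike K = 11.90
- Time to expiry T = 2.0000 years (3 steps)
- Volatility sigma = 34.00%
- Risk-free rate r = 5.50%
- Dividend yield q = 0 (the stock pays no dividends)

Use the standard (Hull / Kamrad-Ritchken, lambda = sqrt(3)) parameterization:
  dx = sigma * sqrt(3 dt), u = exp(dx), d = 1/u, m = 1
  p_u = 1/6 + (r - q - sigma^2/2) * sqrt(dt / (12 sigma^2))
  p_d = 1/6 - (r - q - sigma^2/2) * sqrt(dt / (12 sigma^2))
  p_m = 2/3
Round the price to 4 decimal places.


dt = T/N = 0.666667; dx = sigma*sqrt(3*dt) = 0.480833
u = exp(dx) = 1.617421; d = 1/u = 0.618268
p_u = 0.164726, p_m = 0.666667, p_d = 0.168608
Discount per step: exp(-r*dt) = 0.963997
Stock lattice S(k, j) with j the centered position index:
  k=0: S(0,+0) = 10.5300
  k=1: S(1,-1) = 6.5104; S(1,+0) = 10.5300; S(1,+1) = 17.0314
  k=2: S(2,-2) = 4.0252; S(2,-1) = 6.5104; S(2,+0) = 10.5300; S(2,+1) = 17.0314; S(2,+2) = 27.5470
  k=3: S(3,-3) = 2.4886; S(3,-2) = 4.0252; S(3,-1) = 6.5104; S(3,+0) = 10.5300; S(3,+1) = 17.0314; S(3,+2) = 27.5470; S(3,+3) = 44.5551
Terminal payoffs V(N, j) = max(K - S_T, 0):
  V(3,-3) = 9.411375; V(3,-2) = 7.874846; V(3,-1) = 5.389634; V(3,+0) = 1.370000; V(3,+1) = 0.000000; V(3,+2) = 0.000000; V(3,+3) = 0.000000
Backward induction: V(k, j) = exp(-r*dt) * [p_u * V(k+1, j+1) + p_m * V(k+1, j) + p_d * V(k+1, j-1)]
  V(2,-2) = exp(-r*dt) * [p_u*5.389634 + p_m*7.874846 + p_d*9.411375] = 7.446435
  V(2,-1) = exp(-r*dt) * [p_u*1.370000 + p_m*5.389634 + p_d*7.874846] = 4.961235
  V(2,+0) = exp(-r*dt) * [p_u*0.000000 + p_m*1.370000 + p_d*5.389634] = 1.756468
  V(2,+1) = exp(-r*dt) * [p_u*0.000000 + p_m*0.000000 + p_d*1.370000] = 0.222676
  V(2,+2) = exp(-r*dt) * [p_u*0.000000 + p_m*0.000000 + p_d*0.000000] = 0.000000
  V(1,-1) = exp(-r*dt) * [p_u*1.756468 + p_m*4.961235 + p_d*7.446435] = 4.677655
  V(1,+0) = exp(-r*dt) * [p_u*0.222676 + p_m*1.756468 + p_d*4.961235] = 1.970567
  V(1,+1) = exp(-r*dt) * [p_u*0.000000 + p_m*0.222676 + p_d*1.756468] = 0.428598
  V(0,+0) = exp(-r*dt) * [p_u*0.428598 + p_m*1.970567 + p_d*4.677655] = 2.094767

Answer: Price = V(0,0) = 2.0948


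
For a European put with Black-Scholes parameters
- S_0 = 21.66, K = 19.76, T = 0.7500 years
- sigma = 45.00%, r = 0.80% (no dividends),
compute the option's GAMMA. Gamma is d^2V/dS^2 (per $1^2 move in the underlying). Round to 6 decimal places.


d1 = 0.4458300043; d2 = 0.0561185725
phi(d1) = 0.3612009853; exp(-qT) = 1.0000000000; exp(-rT) = 0.9940179641
Gamma = exp(-qT) * phi(d1) / (S * sigma * sqrt(T)) = 1.0000000000 * 0.3612009853 / (21.6600 * 0.4500 * 0.8660254038) = 0.042790

Answer: Gamma = 0.042790


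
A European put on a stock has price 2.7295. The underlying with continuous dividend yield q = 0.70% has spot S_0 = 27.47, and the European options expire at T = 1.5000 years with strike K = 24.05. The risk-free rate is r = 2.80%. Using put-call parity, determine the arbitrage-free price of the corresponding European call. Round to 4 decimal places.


Answer: Call price = 6.8518

Derivation:
Put-call parity: C - P = S_0 * exp(-qT) - K * exp(-rT).
S_0 * exp(-qT) = 27.4700 * 0.98955493 = 27.18307400
K * exp(-rT) = 24.0500 * 0.95886978 = 23.06081822
C = P + S*exp(-qT) - K*exp(-rT)
C = 2.7295 + 27.18307400 - 23.06081822 = 6.8518


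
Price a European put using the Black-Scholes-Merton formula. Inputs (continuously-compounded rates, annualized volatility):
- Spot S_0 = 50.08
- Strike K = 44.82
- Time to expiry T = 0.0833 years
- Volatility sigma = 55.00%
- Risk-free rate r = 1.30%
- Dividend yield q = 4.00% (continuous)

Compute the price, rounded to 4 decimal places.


d1 = (ln(S/K) + (r - q + 0.5*sigma^2) * T) / (sigma * sqrt(T)) = 0.76425359
d2 = d1 - sigma * sqrt(T) = 0.60551402
exp(-rT) = 0.99891769; exp(-qT) = 0.99667354
P = K * exp(-rT) * N(-d2) - S_0 * exp(-qT) * N(-d1)
N(-d1) = 0.22235807; N(-d2) = 0.27241876
P = 44.8200 * 0.99891769 * 0.27241876 - 50.0800 * 0.99667354 * 0.22235807 = 1.0979

Answer: Price = 1.0979


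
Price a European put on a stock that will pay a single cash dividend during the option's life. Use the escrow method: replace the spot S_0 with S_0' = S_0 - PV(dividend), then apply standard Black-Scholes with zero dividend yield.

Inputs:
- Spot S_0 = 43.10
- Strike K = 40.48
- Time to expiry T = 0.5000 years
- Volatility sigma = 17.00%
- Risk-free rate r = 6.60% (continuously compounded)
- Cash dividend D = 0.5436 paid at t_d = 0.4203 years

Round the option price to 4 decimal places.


Answer: Price = 0.7083

Derivation:
PV(D) = D * exp(-r * t_d) = 0.5436 * 0.97264142 = 0.52872787
S_0' = S_0 - PV(D) = 43.1000 - 0.52872787 = 42.57127213
d1 = (ln(S_0'/K) + (r + sigma^2/2)*T) / (sigma*sqrt(T)) = 0.75366467
d2 = d1 - sigma*sqrt(T) = 0.63345652
exp(-rT) = 0.96753856
N(-d1) = 0.22552530; N(-d2) = 0.26321778
P = K * exp(-rT) * N(-d2) - S_0' * N(-d1) = 40.4800 * 0.96753856 * 0.26321778 - 42.57127213 * 0.22552530 = 0.7083


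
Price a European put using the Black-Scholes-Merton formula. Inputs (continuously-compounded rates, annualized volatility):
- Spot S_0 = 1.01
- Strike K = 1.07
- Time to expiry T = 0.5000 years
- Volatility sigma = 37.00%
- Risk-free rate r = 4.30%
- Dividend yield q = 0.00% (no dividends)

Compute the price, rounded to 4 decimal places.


Answer: Price = 0.1267

Derivation:
d1 = (ln(S/K) + (r - q + 0.5*sigma^2) * T) / (sigma * sqrt(T)) = -0.00758063
d2 = d1 - sigma * sqrt(T) = -0.26921014
exp(-rT) = 0.97872948; exp(-qT) = 1.00000000
P = K * exp(-rT) * N(-d2) - S_0 * exp(-qT) * N(-d1)
N(-d1) = 0.50302421; N(-d2) = 0.60611601
P = 1.0700 * 0.97872948 * 0.60611601 - 1.0100 * 1.00000000 * 0.50302421 = 0.1267


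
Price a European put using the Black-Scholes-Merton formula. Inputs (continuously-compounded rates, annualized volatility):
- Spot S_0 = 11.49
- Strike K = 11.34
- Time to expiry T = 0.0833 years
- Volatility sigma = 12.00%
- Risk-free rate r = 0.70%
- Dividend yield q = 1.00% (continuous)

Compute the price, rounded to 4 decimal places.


Answer: Price = 0.0949

Derivation:
d1 = (ln(S/K) + (r - q + 0.5*sigma^2) * T) / (sigma * sqrt(T)) = 0.38951953
d2 = d1 - sigma * sqrt(T) = 0.35488545
exp(-rT) = 0.99941707; exp(-qT) = 0.99916735
P = K * exp(-rT) * N(-d2) - S_0 * exp(-qT) * N(-d1)
N(-d1) = 0.34844593; N(-d2) = 0.36133771
P = 11.3400 * 0.99941707 * 0.36133771 - 11.4900 * 0.99916735 * 0.34844593 = 0.0949


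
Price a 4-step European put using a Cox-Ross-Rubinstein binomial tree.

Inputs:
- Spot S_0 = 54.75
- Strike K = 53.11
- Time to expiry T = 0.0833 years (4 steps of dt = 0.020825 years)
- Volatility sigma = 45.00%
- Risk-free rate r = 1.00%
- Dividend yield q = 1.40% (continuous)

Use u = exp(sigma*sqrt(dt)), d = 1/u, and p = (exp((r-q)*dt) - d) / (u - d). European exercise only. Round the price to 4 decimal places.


dt = T/N = 0.020825
u = exp(sigma*sqrt(dt)) = 1.067094; d = 1/u = 0.937125
p = (exp((r-q)*dt) - d) / (u - d) = 0.483130
Discount per step: exp(-r*dt) = 0.999792
Stock lattice S(k, i) with i counting down-moves:
  k=0: S(0,0) = 54.7500
  k=1: S(1,0) = 58.4234; S(1,1) = 51.3076
  k=2: S(2,0) = 62.3432; S(2,1) = 54.7500; S(2,2) = 48.0816
  k=3: S(3,0) = 66.5261; S(3,1) = 58.4234; S(3,2) = 51.3076; S(3,3) = 45.0585
  k=4: S(4,0) = 70.9896; S(4,1) = 62.3432; S(4,2) = 54.7500; S(4,3) = 48.0816; S(4,4) = 42.2254
Terminal payoffs V(N, i) = max(K - S_T, 0):
  V(4,0) = 0.000000; V(4,1) = 0.000000; V(4,2) = 0.000000; V(4,3) = 5.028401; V(4,4) = 10.884609
Backward induction: V(k, i) = exp(-r*dt) * [p * V(k+1, i) + (1-p) * V(k+1, i+1)].
  V(3,0) = exp(-r*dt) * [p*0.000000 + (1-p)*0.000000] = 0.000000
  V(3,1) = exp(-r*dt) * [p*0.000000 + (1-p)*0.000000] = 0.000000
  V(3,2) = exp(-r*dt) * [p*0.000000 + (1-p)*5.028401] = 2.598488
  V(3,3) = exp(-r*dt) * [p*5.028401 + (1-p)*10.884609] = 8.053622
  V(2,0) = exp(-r*dt) * [p*0.000000 + (1-p)*0.000000] = 0.000000
  V(2,1) = exp(-r*dt) * [p*0.000000 + (1-p)*2.598488] = 1.342801
  V(2,2) = exp(-r*dt) * [p*2.598488 + (1-p)*8.053622] = 5.416954
  V(1,0) = exp(-r*dt) * [p*0.000000 + (1-p)*1.342801] = 0.693909
  V(1,1) = exp(-r*dt) * [p*1.342801 + (1-p)*5.416954] = 3.447890
  V(0,0) = exp(-r*dt) * [p*0.693909 + (1-p)*3.447890] = 2.116918

Answer: Price = V(0,0) = 2.1169


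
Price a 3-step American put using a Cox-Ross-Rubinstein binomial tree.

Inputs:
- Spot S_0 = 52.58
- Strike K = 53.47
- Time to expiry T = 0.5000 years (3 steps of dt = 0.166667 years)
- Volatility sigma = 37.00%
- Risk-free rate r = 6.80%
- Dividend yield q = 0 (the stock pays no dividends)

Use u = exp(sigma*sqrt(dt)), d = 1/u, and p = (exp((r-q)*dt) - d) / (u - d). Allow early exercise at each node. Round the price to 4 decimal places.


dt = T/N = 0.166667
u = exp(sigma*sqrt(dt)) = 1.163057; d = 1/u = 0.859803
p = (exp((r-q)*dt) - d) / (u - d) = 0.499894
Discount per step: exp(-r*dt) = 0.988731
Stock lattice S(k, i) with i counting down-moves:
  k=0: S(0,0) = 52.5800
  k=1: S(1,0) = 61.1535; S(1,1) = 45.2084
  k=2: S(2,0) = 71.1250; S(2,1) = 52.5800; S(2,2) = 38.8704
  k=3: S(3,0) = 82.7225; S(3,1) = 61.1535; S(3,2) = 45.2084; S(3,3) = 33.4209
Terminal payoffs V(N, i) = max(K - S_T, 0):
  V(3,0) = 0.000000; V(3,1) = 0.000000; V(3,2) = 8.261553; V(3,3) = 20.049141
Backward induction: V(k, i) = exp(-r*dt) * [p * V(k+1, i) + (1-p) * V(k+1, i+1)]; then take max(V_cont, immediate exercise) for American.
  V(2,0) = exp(-r*dt) * [p*0.000000 + (1-p)*0.000000] = 0.000000; exercise = 0.000000; V(2,0) = max -> 0.000000
  V(2,1) = exp(-r*dt) * [p*0.000000 + (1-p)*8.261553] = 4.085094; exercise = 0.890000; V(2,1) = max -> 4.085094
  V(2,2) = exp(-r*dt) * [p*8.261553 + (1-p)*20.049141] = 13.997065; exercise = 14.599637; V(2,2) = max -> 14.599637
  V(1,0) = exp(-r*dt) * [p*0.000000 + (1-p)*4.085094] = 2.019958; exercise = 0.000000; V(1,0) = max -> 2.019958
  V(1,1) = exp(-r*dt) * [p*4.085094 + (1-p)*14.599637] = 9.238188; exercise = 8.261553; V(1,1) = max -> 9.238188
  V(0,0) = exp(-r*dt) * [p*2.019958 + (1-p)*9.238188] = 5.566396; exercise = 0.890000; V(0,0) = max -> 5.566396

Answer: Price = V(0,0) = 5.5664


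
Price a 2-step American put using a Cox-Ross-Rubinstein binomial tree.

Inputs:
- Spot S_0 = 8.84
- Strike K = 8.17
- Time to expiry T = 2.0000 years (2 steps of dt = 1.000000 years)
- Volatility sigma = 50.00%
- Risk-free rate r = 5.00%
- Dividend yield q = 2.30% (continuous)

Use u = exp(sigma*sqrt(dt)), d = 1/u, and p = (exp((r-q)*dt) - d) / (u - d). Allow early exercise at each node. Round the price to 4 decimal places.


dt = T/N = 1.000000
u = exp(sigma*sqrt(dt)) = 1.648721; d = 1/u = 0.606531
p = (exp((r-q)*dt) - d) / (u - d) = 0.403801
Discount per step: exp(-r*dt) = 0.951229
Stock lattice S(k, i) with i counting down-moves:
  k=0: S(0,0) = 8.8400
  k=1: S(1,0) = 14.5747; S(1,1) = 5.3617
  k=2: S(2,0) = 24.0296; S(2,1) = 8.8400; S(2,2) = 3.2521
Terminal payoffs V(N, i) = max(K - S_T, 0):
  V(2,0) = 0.000000; V(2,1) = 0.000000; V(2,2) = 4.917946
Backward induction: V(k, i) = exp(-r*dt) * [p * V(k+1, i) + (1-p) * V(k+1, i+1)]; then take max(V_cont, immediate exercise) for American.
  V(1,0) = exp(-r*dt) * [p*0.000000 + (1-p)*0.000000] = 0.000000; exercise = 0.000000; V(1,0) = max -> 0.000000
  V(1,1) = exp(-r*dt) * [p*0.000000 + (1-p)*4.917946] = 2.789077; exercise = 2.808269; V(1,1) = max -> 2.808269
  V(0,0) = exp(-r*dt) * [p*0.000000 + (1-p)*2.808269] = 1.592632; exercise = 0.000000; V(0,0) = max -> 1.592632

Answer: Price = V(0,0) = 1.5926


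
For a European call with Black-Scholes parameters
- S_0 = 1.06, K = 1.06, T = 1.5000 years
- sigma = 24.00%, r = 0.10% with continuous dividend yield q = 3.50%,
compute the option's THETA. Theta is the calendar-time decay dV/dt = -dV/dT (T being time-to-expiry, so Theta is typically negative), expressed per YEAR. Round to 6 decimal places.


d1 = -0.0265361389; d2 = -0.3204749080
phi(d1) = 0.3988018442; exp(-qT) = 0.9488543211; exp(-rT) = 0.9985011244
Theta = -S*exp(-qT)*phi(d1)*sigma/(2*sqrt(T)) - r*K*exp(-rT)*N(d2) + q*S*exp(-qT)*N(d1)
N(d1) = 0.4894148545; N(d2) = 0.3743041743; sqrt(T) = 1.2247448714
Term 1 = -1.0600 * 0.9488543211 * 0.3988018442 * 0.2400 / (2 * 1.2247448714) = -0.0393005094
Term 2 = -0.0010 * 1.0600 * 0.9985011244 * 0.3743041743 = -0.0003961677
Term 3 = 0.0350 * 1.0600 * 0.9488543211 * 0.4894148545 = 0.0172286241
Theta = -0.0393005094 + (-0.0003961677) + (0.0172286241) = -0.022468

Answer: Theta = -0.022468


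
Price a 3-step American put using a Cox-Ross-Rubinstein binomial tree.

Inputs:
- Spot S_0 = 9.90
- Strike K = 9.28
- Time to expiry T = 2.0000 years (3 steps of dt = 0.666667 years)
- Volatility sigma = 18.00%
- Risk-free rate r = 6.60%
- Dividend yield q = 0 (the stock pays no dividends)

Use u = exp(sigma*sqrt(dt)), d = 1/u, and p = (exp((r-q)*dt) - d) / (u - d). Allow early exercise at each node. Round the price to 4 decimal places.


Answer: Price = V(0,0) = 0.3738

Derivation:
dt = T/N = 0.666667
u = exp(sigma*sqrt(dt)) = 1.158319; d = 1/u = 0.863320
p = (exp((r-q)*dt) - d) / (u - d) = 0.615807
Discount per step: exp(-r*dt) = 0.956954
Stock lattice S(k, i) with i counting down-moves:
  k=0: S(0,0) = 9.9000
  k=1: S(1,0) = 11.4674; S(1,1) = 8.5469
  k=2: S(2,0) = 13.2828; S(2,1) = 9.9000; S(2,2) = 7.3787
  k=3: S(3,0) = 15.3858; S(3,1) = 11.4674; S(3,2) = 8.5469; S(3,3) = 6.3702
Terminal payoffs V(N, i) = max(K - S_T, 0):
  V(3,0) = 0.000000; V(3,1) = 0.000000; V(3,2) = 0.733128; V(3,3) = 2.909827
Backward induction: V(k, i) = exp(-r*dt) * [p * V(k+1, i) + (1-p) * V(k+1, i+1)]; then take max(V_cont, immediate exercise) for American.
  V(2,0) = exp(-r*dt) * [p*0.000000 + (1-p)*0.000000] = 0.000000; exercise = 0.000000; V(2,0) = max -> 0.000000
  V(2,1) = exp(-r*dt) * [p*0.000000 + (1-p)*0.733128] = 0.269538; exercise = 0.000000; V(2,1) = max -> 0.269538
  V(2,2) = exp(-r*dt) * [p*0.733128 + (1-p)*2.909827] = 1.501844; exercise = 1.901311; V(2,2) = max -> 1.901311
  V(1,0) = exp(-r*dt) * [p*0.000000 + (1-p)*0.269538] = 0.099097; exercise = 0.000000; V(1,0) = max -> 0.099097
  V(1,1) = exp(-r*dt) * [p*0.269538 + (1-p)*1.901311] = 0.857865; exercise = 0.733128; V(1,1) = max -> 0.857865
  V(0,0) = exp(-r*dt) * [p*0.099097 + (1-p)*0.857865] = 0.373796; exercise = 0.000000; V(0,0) = max -> 0.373796


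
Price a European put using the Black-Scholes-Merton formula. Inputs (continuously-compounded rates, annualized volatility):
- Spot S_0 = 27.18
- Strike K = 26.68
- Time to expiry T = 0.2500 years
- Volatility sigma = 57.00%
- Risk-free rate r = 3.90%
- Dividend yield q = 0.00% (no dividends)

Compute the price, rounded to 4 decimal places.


d1 = (ln(S/K) + (r - q + 0.5*sigma^2) * T) / (sigma * sqrt(T)) = 0.24185855
d2 = d1 - sigma * sqrt(T) = -0.04314145
exp(-rT) = 0.99029738; exp(-qT) = 1.00000000
P = K * exp(-rT) * N(-d2) - S_0 * exp(-qT) * N(-d1)
N(-d1) = 0.40444488; N(-d2) = 0.51720561
P = 26.6800 * 0.99029738 * 0.51720561 - 27.1800 * 1.00000000 * 0.40444488 = 2.6723

Answer: Price = 2.6723


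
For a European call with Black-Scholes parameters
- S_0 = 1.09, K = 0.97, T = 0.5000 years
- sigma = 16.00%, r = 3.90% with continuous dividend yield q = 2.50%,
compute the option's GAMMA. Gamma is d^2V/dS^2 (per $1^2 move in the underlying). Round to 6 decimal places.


d1 = 1.1493747054; d2 = 1.0362376204
phi(d1) = 0.2060843682; exp(-qT) = 0.9875778005; exp(-rT) = 0.9806888952
Gamma = exp(-qT) * phi(d1) / (S * sigma * sqrt(T)) = 0.9875778005 * 0.2060843682 / (1.0900 * 0.1600 * 0.7071067812) = 1.650384

Answer: Gamma = 1.650384


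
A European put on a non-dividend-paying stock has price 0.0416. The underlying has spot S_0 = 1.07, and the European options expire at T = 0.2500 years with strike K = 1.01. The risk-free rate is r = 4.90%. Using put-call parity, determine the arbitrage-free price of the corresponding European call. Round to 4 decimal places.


Put-call parity: C - P = S_0 * exp(-qT) - K * exp(-rT).
S_0 * exp(-qT) = 1.0700 * 1.00000000 = 1.07000000
K * exp(-rT) = 1.0100 * 0.98782473 = 0.99770297
C = P + S*exp(-qT) - K*exp(-rT)
C = 0.0416 + 1.07000000 - 0.99770297 = 0.1139

Answer: Call price = 0.1139


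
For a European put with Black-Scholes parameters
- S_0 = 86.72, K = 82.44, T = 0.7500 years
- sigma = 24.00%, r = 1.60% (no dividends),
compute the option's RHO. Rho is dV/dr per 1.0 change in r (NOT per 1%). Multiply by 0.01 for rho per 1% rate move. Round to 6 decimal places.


d1 = 0.4051737460; d2 = 0.1973276491
phi(d1) = 0.3675038753; exp(-qT) = 1.0000000000; exp(-rT) = 0.9880717129
N(-d2) = 0.4217855719
Rho = -K*T*exp(-rT)*N(-d2) = -82.4400 * 0.7500 * 0.9880717129 * 0.4217855719 = -25.767924

Answer: Rho = -25.767924


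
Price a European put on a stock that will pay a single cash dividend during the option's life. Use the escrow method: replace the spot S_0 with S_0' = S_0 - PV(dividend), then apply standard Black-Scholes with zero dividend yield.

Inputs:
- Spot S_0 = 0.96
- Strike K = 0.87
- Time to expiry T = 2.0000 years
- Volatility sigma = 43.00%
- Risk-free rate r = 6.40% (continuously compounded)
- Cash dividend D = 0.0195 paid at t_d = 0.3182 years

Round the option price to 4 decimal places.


Answer: Price = 0.1273

Derivation:
PV(D) = D * exp(-r * t_d) = 0.0195 * 0.97984116 = 0.01910690
S_0' = S_0 - PV(D) = 0.9600 - 0.01910690 = 0.94089310
d1 = (ln(S_0'/K) + (r + sigma^2/2)*T) / (sigma*sqrt(T)) = 0.64336245
d2 = d1 - sigma*sqrt(T) = 0.03525062
exp(-rT) = 0.87985338
N(-d1) = 0.25999447; N(-d2) = 0.48593995
P = K * exp(-rT) * N(-d2) - S_0' * N(-d1) = 0.8700 * 0.87985338 * 0.48593995 - 0.94089310 * 0.25999447 = 0.1273


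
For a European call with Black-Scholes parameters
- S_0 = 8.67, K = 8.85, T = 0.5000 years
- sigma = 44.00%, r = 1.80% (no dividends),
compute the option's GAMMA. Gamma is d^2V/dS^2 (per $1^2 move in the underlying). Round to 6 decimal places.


Answer: Gamma = 0.146861

Derivation:
d1 = 0.1184446663; d2 = -0.1926823174
phi(d1) = 0.3961536640; exp(-qT) = 1.0000000000; exp(-rT) = 0.9910403788
Gamma = exp(-qT) * phi(d1) / (S * sigma * sqrt(T)) = 1.0000000000 * 0.3961536640 / (8.6700 * 0.4400 * 0.7071067812) = 0.146861


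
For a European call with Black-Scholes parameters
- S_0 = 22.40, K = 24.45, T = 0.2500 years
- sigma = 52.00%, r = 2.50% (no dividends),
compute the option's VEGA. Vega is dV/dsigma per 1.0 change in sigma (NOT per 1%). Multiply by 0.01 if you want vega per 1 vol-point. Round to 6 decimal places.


Answer: Vega = 4.394147

Derivation:
d1 = -0.1827663733; d2 = -0.4427663733
phi(d1) = 0.3923345706; exp(-qT) = 1.0000000000; exp(-rT) = 0.9937694906
Vega = S * exp(-qT) * phi(d1) * sqrt(T) = 22.4000 * 1.0000000000 * 0.3923345706 * 0.5000000000 = 4.394147


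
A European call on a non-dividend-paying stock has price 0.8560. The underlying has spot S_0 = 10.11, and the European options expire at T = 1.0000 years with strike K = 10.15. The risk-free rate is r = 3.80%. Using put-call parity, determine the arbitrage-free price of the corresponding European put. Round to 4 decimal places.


Put-call parity: C - P = S_0 * exp(-qT) - K * exp(-rT).
S_0 * exp(-qT) = 10.1100 * 1.00000000 = 10.11000000
K * exp(-rT) = 10.1500 * 0.96271294 = 9.77153635
P = C - S*exp(-qT) + K*exp(-rT)
P = 0.8560 - 10.11000000 + 9.77153635 = 0.5175

Answer: Put price = 0.5175


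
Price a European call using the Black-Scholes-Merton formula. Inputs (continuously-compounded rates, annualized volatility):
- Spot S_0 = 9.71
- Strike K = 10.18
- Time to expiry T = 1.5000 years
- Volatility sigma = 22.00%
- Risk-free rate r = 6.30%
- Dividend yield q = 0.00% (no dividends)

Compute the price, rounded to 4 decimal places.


Answer: Price = 1.2561

Derivation:
d1 = (ln(S/K) + (r - q + 0.5*sigma^2) * T) / (sigma * sqrt(T)) = 0.31001362
d2 = d1 - sigma * sqrt(T) = 0.04056975
exp(-rT) = 0.90982773; exp(-qT) = 1.00000000
C = S_0 * exp(-qT) * N(d1) - K * exp(-rT) * N(d2)
N(d1) = 0.62172470; N(d2) = 0.51618055
C = 9.7100 * 1.00000000 * 0.62172470 - 10.1800 * 0.90982773 * 0.51618055 = 1.2561
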